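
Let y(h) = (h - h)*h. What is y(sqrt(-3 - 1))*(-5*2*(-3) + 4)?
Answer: 0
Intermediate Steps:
y(h) = 0 (y(h) = 0*h = 0)
y(sqrt(-3 - 1))*(-5*2*(-3) + 4) = 0*(-5*2*(-3) + 4) = 0*(-10*(-3) + 4) = 0*(30 + 4) = 0*34 = 0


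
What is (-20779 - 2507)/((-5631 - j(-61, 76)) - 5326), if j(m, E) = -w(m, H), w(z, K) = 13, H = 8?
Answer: 3881/1824 ≈ 2.1277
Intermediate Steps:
j(m, E) = -13 (j(m, E) = -1*13 = -13)
(-20779 - 2507)/((-5631 - j(-61, 76)) - 5326) = (-20779 - 2507)/((-5631 - 1*(-13)) - 5326) = -23286/((-5631 + 13) - 5326) = -23286/(-5618 - 5326) = -23286/(-10944) = -23286*(-1/10944) = 3881/1824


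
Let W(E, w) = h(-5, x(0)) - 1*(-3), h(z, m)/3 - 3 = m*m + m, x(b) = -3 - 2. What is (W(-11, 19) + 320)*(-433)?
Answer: -169736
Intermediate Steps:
x(b) = -5
h(z, m) = 9 + 3*m + 3*m² (h(z, m) = 9 + 3*(m*m + m) = 9 + 3*(m² + m) = 9 + 3*(m + m²) = 9 + (3*m + 3*m²) = 9 + 3*m + 3*m²)
W(E, w) = 72 (W(E, w) = (9 + 3*(-5) + 3*(-5)²) - 1*(-3) = (9 - 15 + 3*25) + 3 = (9 - 15 + 75) + 3 = 69 + 3 = 72)
(W(-11, 19) + 320)*(-433) = (72 + 320)*(-433) = 392*(-433) = -169736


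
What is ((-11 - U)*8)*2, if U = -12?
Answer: 16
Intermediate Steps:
((-11 - U)*8)*2 = ((-11 - 1*(-12))*8)*2 = ((-11 + 12)*8)*2 = (1*8)*2 = 8*2 = 16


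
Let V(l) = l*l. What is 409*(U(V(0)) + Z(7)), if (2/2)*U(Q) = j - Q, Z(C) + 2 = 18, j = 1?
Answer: 6953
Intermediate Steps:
V(l) = l²
Z(C) = 16 (Z(C) = -2 + 18 = 16)
U(Q) = 1 - Q
409*(U(V(0)) + Z(7)) = 409*((1 - 1*0²) + 16) = 409*((1 - 1*0) + 16) = 409*((1 + 0) + 16) = 409*(1 + 16) = 409*17 = 6953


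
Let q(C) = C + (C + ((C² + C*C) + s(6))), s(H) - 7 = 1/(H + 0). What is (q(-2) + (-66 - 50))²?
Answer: 395641/36 ≈ 10990.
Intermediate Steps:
s(H) = 7 + 1/H (s(H) = 7 + 1/(H + 0) = 7 + 1/H)
q(C) = 43/6 + 2*C + 2*C² (q(C) = C + (C + ((C² + C*C) + (7 + 1/6))) = C + (C + ((C² + C²) + (7 + ⅙))) = C + (C + (2*C² + 43/6)) = C + (C + (43/6 + 2*C²)) = C + (43/6 + C + 2*C²) = 43/6 + 2*C + 2*C²)
(q(-2) + (-66 - 50))² = ((43/6 + 2*(-2) + 2*(-2)²) + (-66 - 50))² = ((43/6 - 4 + 2*4) - 116)² = ((43/6 - 4 + 8) - 116)² = (67/6 - 116)² = (-629/6)² = 395641/36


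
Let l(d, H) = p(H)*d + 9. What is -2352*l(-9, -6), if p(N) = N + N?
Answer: -275184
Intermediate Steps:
p(N) = 2*N
l(d, H) = 9 + 2*H*d (l(d, H) = (2*H)*d + 9 = 2*H*d + 9 = 9 + 2*H*d)
-2352*l(-9, -6) = -2352*(9 + 2*(-6)*(-9)) = -2352*(9 + 108) = -2352*117 = -275184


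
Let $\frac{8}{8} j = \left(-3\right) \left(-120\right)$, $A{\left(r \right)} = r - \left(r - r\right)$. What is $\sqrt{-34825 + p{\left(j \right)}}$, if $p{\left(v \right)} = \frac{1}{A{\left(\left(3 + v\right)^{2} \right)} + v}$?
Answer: $\frac{2 i \sqrt{16888260544186}}{44043} \approx 186.61 i$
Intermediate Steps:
$A{\left(r \right)} = r$ ($A{\left(r \right)} = r - 0 = r + 0 = r$)
$j = 360$ ($j = \left(-3\right) \left(-120\right) = 360$)
$p{\left(v \right)} = \frac{1}{v + \left(3 + v\right)^{2}}$ ($p{\left(v \right)} = \frac{1}{\left(3 + v\right)^{2} + v} = \frac{1}{v + \left(3 + v\right)^{2}}$)
$\sqrt{-34825 + p{\left(j \right)}} = \sqrt{-34825 + \frac{1}{360 + \left(3 + 360\right)^{2}}} = \sqrt{-34825 + \frac{1}{360 + 363^{2}}} = \sqrt{-34825 + \frac{1}{360 + 131769}} = \sqrt{-34825 + \frac{1}{132129}} = \sqrt{- \frac{4601392424}{132129}} = \frac{2 i \sqrt{16888260544186}}{44043}$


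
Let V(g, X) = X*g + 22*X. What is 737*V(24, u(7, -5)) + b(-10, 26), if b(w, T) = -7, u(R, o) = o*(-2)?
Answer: 339013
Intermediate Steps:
u(R, o) = -2*o
V(g, X) = 22*X + X*g
737*V(24, u(7, -5)) + b(-10, 26) = 737*((-2*(-5))*(22 + 24)) - 7 = 737*(10*46) - 7 = 737*460 - 7 = 339020 - 7 = 339013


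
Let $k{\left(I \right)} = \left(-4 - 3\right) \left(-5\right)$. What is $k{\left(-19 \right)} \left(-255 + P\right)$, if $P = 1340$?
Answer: $37975$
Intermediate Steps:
$k{\left(I \right)} = 35$ ($k{\left(I \right)} = \left(-7\right) \left(-5\right) = 35$)
$k{\left(-19 \right)} \left(-255 + P\right) = 35 \left(-255 + 1340\right) = 35 \cdot 1085 = 37975$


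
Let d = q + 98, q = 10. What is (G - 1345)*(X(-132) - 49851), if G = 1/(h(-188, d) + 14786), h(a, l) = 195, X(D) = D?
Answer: 1007129659452/14981 ≈ 6.7227e+7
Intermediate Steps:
d = 108 (d = 10 + 98 = 108)
G = 1/14981 (G = 1/(195 + 14786) = 1/14981 ≈ 6.6751e-5)
(G - 1345)*(X(-132) - 49851) = (1/14981 - 1345)*(-132 - 49851) = -20149444/14981*(-49983) = 1007129659452/14981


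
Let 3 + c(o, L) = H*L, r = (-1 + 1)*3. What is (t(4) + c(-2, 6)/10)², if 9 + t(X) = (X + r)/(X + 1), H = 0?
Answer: 289/4 ≈ 72.250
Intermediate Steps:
r = 0 (r = 0*3 = 0)
t(X) = -9 + X/(1 + X) (t(X) = -9 + (X + 0)/(X + 1) = -9 + X/(1 + X))
c(o, L) = -3 (c(o, L) = -3 + 0*L = -3 + 0 = -3)
(t(4) + c(-2, 6)/10)² = ((-9 - 8*4)/(1 + 4) - 3/10)² = ((-9 - 32)/5 - 3*⅒)² = ((⅕)*(-41) - 3/10)² = (-41/5 - 3/10)² = (-17/2)² = 289/4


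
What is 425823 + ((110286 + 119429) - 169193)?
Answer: 486345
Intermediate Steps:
425823 + ((110286 + 119429) - 169193) = 425823 + (229715 - 169193) = 425823 + 60522 = 486345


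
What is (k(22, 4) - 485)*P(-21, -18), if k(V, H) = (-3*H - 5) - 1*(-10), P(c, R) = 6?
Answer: -2952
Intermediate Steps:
k(V, H) = 5 - 3*H (k(V, H) = (-5 - 3*H) + 10 = 5 - 3*H)
(k(22, 4) - 485)*P(-21, -18) = ((5 - 3*4) - 485)*6 = ((5 - 12) - 485)*6 = (-7 - 485)*6 = -492*6 = -2952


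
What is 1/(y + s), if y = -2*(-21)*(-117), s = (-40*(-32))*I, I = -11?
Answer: -1/18994 ≈ -5.2648e-5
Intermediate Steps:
s = -14080 (s = -40*(-32)*(-11) = 1280*(-11) = -14080)
y = -4914 (y = 42*(-117) = -4914)
1/(y + s) = 1/(-4914 - 14080) = 1/(-18994) = -1/18994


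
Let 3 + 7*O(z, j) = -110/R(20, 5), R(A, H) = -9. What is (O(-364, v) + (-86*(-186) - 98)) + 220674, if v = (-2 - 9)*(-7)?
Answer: 14904119/63 ≈ 2.3657e+5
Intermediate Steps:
v = 77 (v = -11*(-7) = 77)
O(z, j) = 83/63 (O(z, j) = -3/7 + (-110/(-9))/7 = -3/7 + (-110*(-⅑))/7 = -3/7 + (⅐)*(110/9) = -3/7 + 110/63 = 83/63)
(O(-364, v) + (-86*(-186) - 98)) + 220674 = (83/63 + (-86*(-186) - 98)) + 220674 = (83/63 + (15996 - 98)) + 220674 = (83/63 + 15898) + 220674 = 1001657/63 + 220674 = 14904119/63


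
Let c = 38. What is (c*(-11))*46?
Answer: -19228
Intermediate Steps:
(c*(-11))*46 = (38*(-11))*46 = -418*46 = -19228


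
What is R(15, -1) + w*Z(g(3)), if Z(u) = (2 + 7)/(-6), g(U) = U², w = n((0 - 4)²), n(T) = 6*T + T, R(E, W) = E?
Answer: -153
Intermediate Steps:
n(T) = 7*T
w = 112 (w = 7*(0 - 4)² = 7*(-4)² = 7*16 = 112)
Z(u) = -3/2 (Z(u) = 9*(-⅙) = -3/2)
R(15, -1) + w*Z(g(3)) = 15 + 112*(-3/2) = 15 - 168 = -153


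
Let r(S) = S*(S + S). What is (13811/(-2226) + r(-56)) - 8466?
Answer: -699665/318 ≈ -2200.2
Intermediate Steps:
r(S) = 2*S² (r(S) = S*(2*S) = 2*S²)
(13811/(-2226) + r(-56)) - 8466 = (13811/(-2226) + 2*(-56)²) - 8466 = (13811*(-1/2226) + 2*3136) - 8466 = (-1973/318 + 6272) - 8466 = 1992523/318 - 8466 = -699665/318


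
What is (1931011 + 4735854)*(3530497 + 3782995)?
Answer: 48758063842580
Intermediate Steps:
(1931011 + 4735854)*(3530497 + 3782995) = 6666865*7313492 = 48758063842580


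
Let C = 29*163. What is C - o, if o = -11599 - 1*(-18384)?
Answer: -2058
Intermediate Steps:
C = 4727
o = 6785 (o = -11599 + 18384 = 6785)
C - o = 4727 - 1*6785 = 4727 - 6785 = -2058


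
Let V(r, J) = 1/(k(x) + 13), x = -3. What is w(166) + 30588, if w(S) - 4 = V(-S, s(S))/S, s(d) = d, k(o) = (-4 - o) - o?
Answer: 76174081/2490 ≈ 30592.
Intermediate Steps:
k(o) = -4 - 2*o
V(r, J) = 1/15 (V(r, J) = 1/((-4 - 2*(-3)) + 13) = 1/((-4 + 6) + 13) = 1/(2 + 13) = 1/15)
w(S) = 4 + 1/(15*S)
w(166) + 30588 = (4 + (1/15)/166) + 30588 = (4 + (1/15)*(1/166)) + 30588 = (4 + 1/2490) + 30588 = 9961/2490 + 30588 = 76174081/2490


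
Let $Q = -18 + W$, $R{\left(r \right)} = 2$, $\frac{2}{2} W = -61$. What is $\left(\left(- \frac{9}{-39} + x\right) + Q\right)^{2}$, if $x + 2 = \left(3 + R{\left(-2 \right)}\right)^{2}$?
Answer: $\frac{525625}{169} \approx 3110.2$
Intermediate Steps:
$W = -61$
$Q = -79$ ($Q = -18 - 61 = -79$)
$x = 23$ ($x = -2 + \left(3 + 2\right)^{2} = -2 + 5^{2} = -2 + 25 = 23$)
$\left(\left(- \frac{9}{-39} + x\right) + Q\right)^{2} = \left(\left(- \frac{9}{-39} + 23\right) - 79\right)^{2} = \left(\left(\left(-9\right) \left(- \frac{1}{39}\right) + 23\right) - 79\right)^{2} = \left(\left(\frac{3}{13} + 23\right) - 79\right)^{2} = \left(\frac{302}{13} - 79\right)^{2} = \left(- \frac{725}{13}\right)^{2} = \frac{525625}{169}$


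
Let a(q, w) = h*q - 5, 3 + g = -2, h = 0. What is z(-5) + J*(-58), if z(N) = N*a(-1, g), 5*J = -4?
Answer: 357/5 ≈ 71.400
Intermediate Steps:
g = -5 (g = -3 - 2 = -5)
a(q, w) = -5 (a(q, w) = 0*q - 5 = 0 - 5 = -5)
J = -4/5 (J = (1/5)*(-4) = -4/5 ≈ -0.80000)
z(N) = -5*N (z(N) = N*(-5) = -5*N)
z(-5) + J*(-58) = -5*(-5) - 4/5*(-58) = 25 + 232/5 = 357/5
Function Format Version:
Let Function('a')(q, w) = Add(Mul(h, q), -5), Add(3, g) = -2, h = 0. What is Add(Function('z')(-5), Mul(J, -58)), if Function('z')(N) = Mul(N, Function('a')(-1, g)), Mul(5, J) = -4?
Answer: Rational(357, 5) ≈ 71.400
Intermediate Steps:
g = -5 (g = Add(-3, -2) = -5)
Function('a')(q, w) = -5 (Function('a')(q, w) = Add(Mul(0, q), -5) = Add(0, -5) = -5)
J = Rational(-4, 5) (J = Mul(Rational(1, 5), -4) = Rational(-4, 5) ≈ -0.80000)
Function('z')(N) = Mul(-5, N) (Function('z')(N) = Mul(N, -5) = Mul(-5, N))
Add(Function('z')(-5), Mul(J, -58)) = Add(Mul(-5, -5), Mul(Rational(-4, 5), -58)) = Add(25, Rational(232, 5)) = Rational(357, 5)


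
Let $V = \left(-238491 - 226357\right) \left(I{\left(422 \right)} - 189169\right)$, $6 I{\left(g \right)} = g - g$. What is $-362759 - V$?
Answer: $-87935194071$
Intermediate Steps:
$I{\left(g \right)} = 0$ ($I{\left(g \right)} = \frac{g - g}{6} = \frac{1}{6} \cdot 0 = 0$)
$V = 87934831312$ ($V = \left(-238491 - 226357\right) \left(0 - 189169\right) = \left(-464848\right) \left(-189169\right) = 87934831312$)
$-362759 - V = -362759 - 87934831312 = -87935194071$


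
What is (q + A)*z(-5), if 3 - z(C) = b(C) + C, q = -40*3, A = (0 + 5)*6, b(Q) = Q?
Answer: -1170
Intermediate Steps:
A = 30 (A = 5*6 = 30)
q = -120
z(C) = 3 - 2*C (z(C) = 3 - (C + C) = 3 - 2*C)
(q + A)*z(-5) = (-120 + 30)*(3 - 2*(-5)) = -90*(3 + 10) = -90*13 = -1170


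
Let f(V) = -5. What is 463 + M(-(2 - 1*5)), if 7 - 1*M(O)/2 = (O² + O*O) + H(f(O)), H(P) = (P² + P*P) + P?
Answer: 351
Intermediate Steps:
H(P) = P + 2*P² (H(P) = (P² + P²) + P = 2*P² + P = P + 2*P²)
M(O) = -76 - 4*O² (M(O) = 14 - 2*((O² + O*O) - 5*(1 + 2*(-5))) = 14 - 2*((O² + O²) - 5*(1 - 10)) = 14 - 2*(2*O² - 5*(-9)) = 14 - 2*(2*O² + 45) = 14 - 2*(45 + 2*O²) = 14 + (-90 - 4*O²) = -76 - 4*O²)
463 + M(-(2 - 1*5)) = 463 + (-76 - 4*(2 - 1*5)²) = 463 + (-76 - 4*(2 - 5)²) = 463 + (-76 - 4*(-1*(-3))²) = 463 + (-76 - 4*3²) = 463 + (-76 - 4*9) = 463 + (-76 - 36) = 463 - 112 = 351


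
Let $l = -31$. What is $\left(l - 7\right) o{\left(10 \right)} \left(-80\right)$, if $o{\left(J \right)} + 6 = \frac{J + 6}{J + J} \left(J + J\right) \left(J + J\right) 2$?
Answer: $1927360$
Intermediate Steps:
$o{\left(J \right)} = -6 + 4 J \left(6 + J\right)$ ($o{\left(J \right)} = -6 + \frac{J + 6}{J + J} \left(J + J\right) \left(J + J\right) 2 = -6 + \frac{6 + J}{2 J} 2 J 2 J 2 = -6 + \left(6 + J\right) \frac{1}{2 J} 4 J^{2} \cdot 2 = -6 + \frac{6 + J}{2 J} 4 J^{2} \cdot 2 = -6 + 2 J \left(6 + J\right) 2 = -6 + 4 J \left(6 + J\right)$)
$\left(l - 7\right) o{\left(10 \right)} \left(-80\right) = \left(-31 - 7\right) \left(-6 + 4 \cdot 10^{2} + 24 \cdot 10\right) \left(-80\right) = - 38 \left(-6 + 4 \cdot 100 + 240\right) \left(-80\right) = - 38 \left(-6 + 400 + 240\right) \left(-80\right) = \left(-38\right) 634 \left(-80\right) = \left(-24092\right) \left(-80\right) = 1927360$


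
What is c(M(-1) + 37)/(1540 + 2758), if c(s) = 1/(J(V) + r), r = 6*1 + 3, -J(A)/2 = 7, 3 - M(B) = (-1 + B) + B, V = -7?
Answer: -1/21490 ≈ -4.6533e-5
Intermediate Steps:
M(B) = 4 - 2*B (M(B) = 3 - ((-1 + B) + B) = 3 - (-1 + 2*B) = 3 + (1 - 2*B) = 4 - 2*B)
J(A) = -14 (J(A) = -2*7 = -14)
r = 9 (r = 6 + 3 = 9)
c(s) = -⅕ (c(s) = 1/(-14 + 9) = 1/(-5) = -⅕)
c(M(-1) + 37)/(1540 + 2758) = -1/(5*(1540 + 2758)) = -⅕/4298 = -⅕*1/4298 = -1/21490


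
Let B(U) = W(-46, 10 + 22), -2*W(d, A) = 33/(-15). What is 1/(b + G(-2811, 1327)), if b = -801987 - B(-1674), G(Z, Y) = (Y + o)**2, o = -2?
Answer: 10/9536369 ≈ 1.0486e-6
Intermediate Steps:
W(d, A) = 11/10 (W(d, A) = -33/(2*(-15)) = -33*(-1)/(2*15) = -1/2*(-11/5) = 11/10)
B(U) = 11/10
G(Z, Y) = (-2 + Y)**2 (G(Z, Y) = (Y - 2)**2 = (-2 + Y)**2)
b = -8019881/10 (b = -801987 - 1*11/10 = -801987 - 11/10 = -8019881/10 ≈ -8.0199e+5)
1/(b + G(-2811, 1327)) = 1/(-8019881/10 + (-2 + 1327)**2) = 1/(-8019881/10 + 1325**2) = 1/(-8019881/10 + 1755625) = 1/(9536369/10) = 10/9536369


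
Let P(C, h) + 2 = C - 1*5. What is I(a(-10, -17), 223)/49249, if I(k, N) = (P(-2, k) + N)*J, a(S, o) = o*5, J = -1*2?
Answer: -428/49249 ≈ -0.0086905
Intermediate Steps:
P(C, h) = -7 + C (P(C, h) = -2 + (C - 1*5) = -2 + (C - 5) = -2 + (-5 + C) = -7 + C)
J = -2
a(S, o) = 5*o
I(k, N) = 18 - 2*N (I(k, N) = ((-7 - 2) + N)*(-2) = (-9 + N)*(-2) = 18 - 2*N)
I(a(-10, -17), 223)/49249 = (18 - 2*223)/49249 = (18 - 446)*(1/49249) = -428*1/49249 = -428/49249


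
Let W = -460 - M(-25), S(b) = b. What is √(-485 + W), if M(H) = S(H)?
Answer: 2*I*√230 ≈ 30.332*I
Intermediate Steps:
M(H) = H
W = -435 (W = -460 - 1*(-25) = -460 + 25 = -435)
√(-485 + W) = √(-485 - 435) = √(-920) = 2*I*√230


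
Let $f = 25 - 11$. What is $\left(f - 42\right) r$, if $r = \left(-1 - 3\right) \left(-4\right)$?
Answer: $-448$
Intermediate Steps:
$f = 14$ ($f = 25 - 11 = 14$)
$r = 16$ ($r = \left(-4\right) \left(-4\right) = 16$)
$\left(f - 42\right) r = \left(14 - 42\right) 16 = \left(-28\right) 16 = -448$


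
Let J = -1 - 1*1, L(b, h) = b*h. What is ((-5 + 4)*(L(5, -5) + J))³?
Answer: 19683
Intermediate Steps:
J = -2 (J = -1 - 1 = -2)
((-5 + 4)*(L(5, -5) + J))³ = ((-5 + 4)*(5*(-5) - 2))³ = (-(-25 - 2))³ = (-1*(-27))³ = 27³ = 19683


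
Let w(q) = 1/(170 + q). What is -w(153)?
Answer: -1/323 ≈ -0.0030960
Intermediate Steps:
-w(153) = -1/(170 + 153) = -1/323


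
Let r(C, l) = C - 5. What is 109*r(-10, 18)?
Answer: -1635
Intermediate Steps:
r(C, l) = -5 + C
109*r(-10, 18) = 109*(-5 - 10) = 109*(-15) = -1635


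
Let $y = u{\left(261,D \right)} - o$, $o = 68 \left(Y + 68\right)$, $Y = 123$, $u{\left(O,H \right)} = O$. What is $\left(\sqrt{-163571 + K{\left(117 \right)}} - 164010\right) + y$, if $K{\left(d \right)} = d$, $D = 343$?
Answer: $-176737 + i \sqrt{163454} \approx -1.7674 \cdot 10^{5} + 404.29 i$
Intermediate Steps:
$o = 12988$ ($o = 68 \left(123 + 68\right) = 68 \cdot 191 = 12988$)
$y = -12727$ ($y = 261 - 12988 = -12727$)
$\left(\sqrt{-163571 + K{\left(117 \right)}} - 164010\right) + y = \left(\sqrt{-163571 + 117} - 164010\right) - 12727 = \left(\sqrt{-163454} - 164010\right) - 12727 = \left(i \sqrt{163454} - 164010\right) - 12727 = \left(-164010 + i \sqrt{163454}\right) - 12727 = -176737 + i \sqrt{163454}$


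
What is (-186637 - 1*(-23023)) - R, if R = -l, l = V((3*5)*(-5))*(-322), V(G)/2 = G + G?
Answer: -67014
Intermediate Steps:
V(G) = 4*G (V(G) = 2*(G + G) = 2*(2*G) = 4*G)
l = 96600 (l = (4*((3*5)*(-5)))*(-322) = (4*(15*(-5)))*(-322) = (4*(-75))*(-322) = -300*(-322) = 96600)
R = -96600 (R = -1*96600 = -96600)
(-186637 - 1*(-23023)) - R = (-186637 - 1*(-23023)) - 1*(-96600) = (-186637 + 23023) + 96600 = -163614 + 96600 = -67014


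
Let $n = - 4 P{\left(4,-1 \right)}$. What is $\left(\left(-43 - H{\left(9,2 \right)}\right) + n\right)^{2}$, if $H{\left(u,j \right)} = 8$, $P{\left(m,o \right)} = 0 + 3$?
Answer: $3969$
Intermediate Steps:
$P{\left(m,o \right)} = 3$
$n = -12$ ($n = \left(-4\right) 3 = -12$)
$\left(\left(-43 - H{\left(9,2 \right)}\right) + n\right)^{2} = \left(\left(-43 - 8\right) - 12\right)^{2} = \left(-51 - 12\right)^{2} = \left(-63\right)^{2} = 3969$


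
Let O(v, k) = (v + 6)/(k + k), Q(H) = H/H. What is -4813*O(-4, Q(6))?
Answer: -4813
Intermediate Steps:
Q(H) = 1
O(v, k) = (6 + v)/(2*k) (O(v, k) = (6 + v)/((2*k)) = (6 + v)*(1/(2*k)) = (6 + v)/(2*k))
-4813*O(-4, Q(6)) = -4813*(6 - 4)/(2*1) = -4813*2/2 = -4813*1 = -4813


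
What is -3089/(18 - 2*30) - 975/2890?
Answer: 444313/6069 ≈ 73.210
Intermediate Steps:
-3089/(18 - 2*30) - 975/2890 = -3089/(18 - 60) - 975*1/2890 = -3089/(-42) - 195/578 = -3089*(-1/42) - 195/578 = 3089/42 - 195/578 = 444313/6069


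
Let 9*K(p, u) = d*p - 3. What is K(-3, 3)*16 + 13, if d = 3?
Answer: -25/3 ≈ -8.3333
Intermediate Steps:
K(p, u) = -1/3 + p/3 (K(p, u) = (3*p - 3)/9 = (-3 + 3*p)/9 = -1/3 + p/3)
K(-3, 3)*16 + 13 = (-1/3 + (1/3)*(-3))*16 + 13 = (-1/3 - 1)*16 + 13 = -4/3*16 + 13 = -64/3 + 13 = -25/3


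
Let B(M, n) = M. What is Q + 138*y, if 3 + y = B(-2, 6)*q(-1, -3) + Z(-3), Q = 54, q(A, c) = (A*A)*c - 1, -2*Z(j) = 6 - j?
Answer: 123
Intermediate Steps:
Z(j) = -3 + j/2 (Z(j) = -(6 - j)/2 = -3 + j/2)
q(A, c) = -1 + c*A**2 (q(A, c) = A**2*c - 1 = c*A**2 - 1 = -1 + c*A**2)
y = 1/2 (y = -3 + (-2*(-1 - 3*(-1)**2) + (-3 + (1/2)*(-3))) = -3 + (-2*(-1 - 3*1) + (-3 - 3/2)) = -3 + (-2*(-1 - 3) - 9/2) = -3 + (-2*(-4) - 9/2) = -3 + (8 - 9/2) = -3 + 7/2 = 1/2 ≈ 0.50000)
Q + 138*y = 54 + 138*(1/2) = 54 + 69 = 123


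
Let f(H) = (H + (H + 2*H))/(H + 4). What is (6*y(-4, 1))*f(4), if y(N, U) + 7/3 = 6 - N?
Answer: 92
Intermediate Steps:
y(N, U) = 11/3 - N (y(N, U) = -7/3 + (6 - N) = 11/3 - N)
f(H) = 4*H/(4 + H) (f(H) = (H + 3*H)/(4 + H) = (4*H)/(4 + H) = 4*H/(4 + H))
(6*y(-4, 1))*f(4) = (6*(11/3 - 1*(-4)))*(4*4/(4 + 4)) = (6*(11/3 + 4))*(4*4/8) = (6*(23/3))*(4*4*(1/8)) = 46*2 = 92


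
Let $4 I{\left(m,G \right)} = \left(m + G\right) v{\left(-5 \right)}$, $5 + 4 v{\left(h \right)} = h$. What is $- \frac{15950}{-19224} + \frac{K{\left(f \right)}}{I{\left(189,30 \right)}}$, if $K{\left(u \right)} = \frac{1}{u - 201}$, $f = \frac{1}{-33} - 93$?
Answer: $\frac{28245065981}{34041811140} \approx 0.82972$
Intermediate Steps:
$f = - \frac{3070}{33}$ ($f = - \frac{1}{33} - 93 = - \frac{3070}{33} \approx -93.03$)
$v{\left(h \right)} = - \frac{5}{4} + \frac{h}{4}$
$I{\left(m,G \right)} = - \frac{5 G}{8} - \frac{5 m}{8}$ ($I{\left(m,G \right)} = \frac{\left(m + G\right) \left(- \frac{5}{4} + \frac{1}{4} \left(-5\right)\right)}{4} = \frac{\left(G + m\right) \left(- \frac{5}{4} - \frac{5}{4}\right)}{4} = \frac{\left(G + m\right) \left(- \frac{5}{2}\right)}{4} = \frac{- \frac{5 G}{2} - \frac{5 m}{2}}{4} = - \frac{5 G}{8} - \frac{5 m}{8}$)
$K{\left(u \right)} = \frac{1}{-201 + u}$
$- \frac{15950}{-19224} + \frac{K{\left(f \right)}}{I{\left(189,30 \right)}} = - \frac{15950}{-19224} + \frac{1}{\left(-201 - \frac{3070}{33}\right) \left(\left(- \frac{5}{8}\right) 30 - \frac{945}{8}\right)} = \left(-15950\right) \left(- \frac{1}{19224}\right) + \frac{1}{\left(- \frac{9703}{33}\right) \left(- \frac{75}{4} - \frac{945}{8}\right)} = \frac{7975}{9612} - \frac{33}{9703 \left(- \frac{1095}{8}\right)} = \frac{7975}{9612} - - \frac{88}{3541595} = \frac{7975}{9612} + \frac{88}{3541595} = \frac{28245065981}{34041811140}$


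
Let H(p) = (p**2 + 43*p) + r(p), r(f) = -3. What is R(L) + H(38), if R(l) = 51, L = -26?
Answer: 3126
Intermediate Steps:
H(p) = -3 + p**2 + 43*p (H(p) = (p**2 + 43*p) - 3 = -3 + p**2 + 43*p)
R(L) + H(38) = 51 + (-3 + 38**2 + 43*38) = 51 + (-3 + 1444 + 1634) = 51 + 3075 = 3126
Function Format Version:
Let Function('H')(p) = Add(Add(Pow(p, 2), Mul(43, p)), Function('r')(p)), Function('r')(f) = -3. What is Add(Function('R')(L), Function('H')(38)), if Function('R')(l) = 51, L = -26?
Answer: 3126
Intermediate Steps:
Function('H')(p) = Add(-3, Pow(p, 2), Mul(43, p)) (Function('H')(p) = Add(Add(Pow(p, 2), Mul(43, p)), -3) = Add(-3, Pow(p, 2), Mul(43, p)))
Add(Function('R')(L), Function('H')(38)) = Add(51, Add(-3, Pow(38, 2), Mul(43, 38))) = Add(51, Add(-3, 1444, 1634)) = Add(51, 3075) = 3126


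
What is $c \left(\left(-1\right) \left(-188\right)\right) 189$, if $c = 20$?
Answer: $710640$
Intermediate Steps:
$c \left(\left(-1\right) \left(-188\right)\right) 189 = 20 \left(\left(-1\right) \left(-188\right)\right) 189 = 20 \cdot 188 \cdot 189 = 3760 \cdot 189 = 710640$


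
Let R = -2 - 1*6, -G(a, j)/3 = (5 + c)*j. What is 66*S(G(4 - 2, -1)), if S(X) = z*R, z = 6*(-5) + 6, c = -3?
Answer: 12672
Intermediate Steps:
G(a, j) = -6*j (G(a, j) = -3*(5 - 3)*j = -6*j)
z = -24 (z = -30 + 6 = -24)
R = -8 (R = -2 - 6 = -8)
S(X) = 192 (S(X) = -24*(-8) = 192)
66*S(G(4 - 2, -1)) = 66*192 = 12672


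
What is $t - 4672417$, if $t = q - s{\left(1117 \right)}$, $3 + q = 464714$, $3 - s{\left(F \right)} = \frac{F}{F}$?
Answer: $-4207708$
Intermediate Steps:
$s{\left(F \right)} = 2$ ($s{\left(F \right)} = 3 - \frac{F}{F} = 3 - 1 = 2$)
$q = 464711$ ($q = -3 + 464714 = 464711$)
$t = 464709$ ($t = 464711 - 2 = 464709$)
$t - 4672417 = 464709 - 4672417 = -4207708$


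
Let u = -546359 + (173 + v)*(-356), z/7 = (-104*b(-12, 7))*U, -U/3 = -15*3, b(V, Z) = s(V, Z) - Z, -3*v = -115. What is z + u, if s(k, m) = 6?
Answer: -1569941/3 ≈ -5.2331e+5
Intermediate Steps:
v = 115/3 (v = -⅓*(-115) = 115/3 ≈ 38.333)
b(V, Z) = 6 - Z
U = 135 (U = -(-45)*3 = -3*(-45) = 135)
z = 98280 (z = 7*(-104*(6 - 1*7)*135) = 7*(-104*(6 - 7)*135) = 7*(-104*(-1)*135) = 7*(104*135) = 7*14040 = 98280)
u = -1864781/3 (u = -546359 + (173 + 115/3)*(-356) = -546359 + (634/3)*(-356) = -546359 - 225704/3 = -1864781/3 ≈ -6.2159e+5)
z + u = 98280 - 1864781/3 = -1569941/3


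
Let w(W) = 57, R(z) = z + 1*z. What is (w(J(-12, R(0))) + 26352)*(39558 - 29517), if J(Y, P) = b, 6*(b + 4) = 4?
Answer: 265172769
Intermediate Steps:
R(z) = 2*z (R(z) = z + z = 2*z)
b = -10/3 (b = -4 + (1/6)*4 = -4 + 2/3 = -10/3 ≈ -3.3333)
J(Y, P) = -10/3
(w(J(-12, R(0))) + 26352)*(39558 - 29517) = (57 + 26352)*(39558 - 29517) = 26409*10041 = 265172769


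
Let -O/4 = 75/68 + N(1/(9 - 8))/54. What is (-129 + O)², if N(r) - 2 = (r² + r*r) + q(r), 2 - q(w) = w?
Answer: 3770696836/210681 ≈ 17898.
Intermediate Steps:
q(w) = 2 - w
N(r) = 4 - r + 2*r² (N(r) = 2 + ((r² + r*r) + (2 - r)) = 2 + ((r² + r²) + (2 - r)) = 2 + (2*r² + (2 - r)) = 2 + (2 - r + 2*r²) = 4 - r + 2*r²)
O = -2195/459 (O = -4*(75/68 + (4 - 1/(9 - 8) + 2*(1/(9 - 8))²)/54) = -4*(75*(1/68) + (4 - 1/1 + 2*(1/1)²)*(1/54)) = -4*(75/68 + (4 - 1*1 + 2*1²)*(1/54)) = -4*(75/68 + (4 - 1 + 2*1)*(1/54)) = -4*(75/68 + (4 - 1 + 2)*(1/54)) = -4*(75/68 + 5*(1/54)) = -4*(75/68 + 5/54) = -4*2195/1836 = -2195/459 ≈ -4.7821)
(-129 + O)² = (-129 - 2195/459)² = (-61406/459)² = 3770696836/210681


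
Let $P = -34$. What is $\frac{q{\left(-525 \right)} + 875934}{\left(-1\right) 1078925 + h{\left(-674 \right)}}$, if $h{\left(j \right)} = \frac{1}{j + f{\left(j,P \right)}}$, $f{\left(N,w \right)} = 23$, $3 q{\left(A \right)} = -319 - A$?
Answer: $- \frac{71284717}{87797522} \approx -0.81192$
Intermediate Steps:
$q{\left(A \right)} = - \frac{319}{3} - \frac{A}{3}$ ($q{\left(A \right)} = \frac{-319 - A}{3} = - \frac{319}{3} - \frac{A}{3}$)
$h{\left(j \right)} = \frac{1}{23 + j}$ ($h{\left(j \right)} = \frac{1}{j + 23} = \frac{1}{23 + j}$)
$\frac{q{\left(-525 \right)} + 875934}{\left(-1\right) 1078925 + h{\left(-674 \right)}} = \frac{\left(- \frac{319}{3} - -175\right) + 875934}{\left(-1\right) 1078925 + \frac{1}{23 - 674}} = \frac{\left(- \frac{319}{3} + 175\right) + 875934}{-1078925 + \frac{1}{-651}} = \frac{\frac{206}{3} + 875934}{-1078925 - \frac{1}{651}} = \frac{2628008}{3 \left(- \frac{702380176}{651}\right)} = \frac{2628008}{3} \left(- \frac{651}{702380176}\right) = - \frac{71284717}{87797522}$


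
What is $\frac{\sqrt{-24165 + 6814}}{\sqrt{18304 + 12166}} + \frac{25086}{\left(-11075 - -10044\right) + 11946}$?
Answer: $\frac{678}{295} + \frac{i \sqrt{528684970}}{30470} \approx 2.2983 + 0.75462 i$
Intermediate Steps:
$\frac{\sqrt{-24165 + 6814}}{\sqrt{18304 + 12166}} + \frac{25086}{\left(-11075 - -10044\right) + 11946} = \frac{\sqrt{-17351}}{\sqrt{30470}} + \frac{25086}{\left(-11075 + 10044\right) + 11946} = i \sqrt{17351} \frac{\sqrt{30470}}{30470} + \frac{25086}{-1031 + 11946} = \frac{i \sqrt{528684970}}{30470} + \frac{25086}{10915} = \frac{i \sqrt{528684970}}{30470} + 25086 \cdot \frac{1}{10915} = \frac{i \sqrt{528684970}}{30470} + \frac{678}{295} = \frac{678}{295} + \frac{i \sqrt{528684970}}{30470}$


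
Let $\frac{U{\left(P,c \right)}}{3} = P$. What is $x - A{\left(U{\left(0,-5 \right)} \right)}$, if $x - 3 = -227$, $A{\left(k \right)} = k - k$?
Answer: $-224$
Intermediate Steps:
$U{\left(P,c \right)} = 3 P$
$A{\left(k \right)} = 0$
$x = -224$ ($x = 3 - 227 = -224$)
$x - A{\left(U{\left(0,-5 \right)} \right)} = -224 - 0 = -224 + 0 = -224$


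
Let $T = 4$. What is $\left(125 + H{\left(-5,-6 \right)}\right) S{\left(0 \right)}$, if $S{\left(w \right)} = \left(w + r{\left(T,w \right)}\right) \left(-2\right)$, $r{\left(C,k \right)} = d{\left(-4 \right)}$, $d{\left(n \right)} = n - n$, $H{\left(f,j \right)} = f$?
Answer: $0$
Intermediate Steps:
$d{\left(n \right)} = 0$
$r{\left(C,k \right)} = 0$
$S{\left(w \right)} = - 2 w$ ($S{\left(w \right)} = \left(w + 0\right) \left(-2\right) = w \left(-2\right) = - 2 w$)
$\left(125 + H{\left(-5,-6 \right)}\right) S{\left(0 \right)} = \left(125 - 5\right) \left(\left(-2\right) 0\right) = 120 \cdot 0 = 0$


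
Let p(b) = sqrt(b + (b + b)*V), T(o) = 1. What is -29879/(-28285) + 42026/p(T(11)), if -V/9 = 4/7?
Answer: 29879/28285 - 42026*I*sqrt(455)/65 ≈ 1.0564 - 13791.0*I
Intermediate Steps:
V = -36/7 ≈ -5.1429
p(b) = sqrt(455)*sqrt(-b)/7 (p(b) = sqrt(b + (b + b)*(-36/7)) = sqrt(b + (2*b)*(-36/7)) = sqrt(b - 72*b/7) = sqrt(-65*b/7) = sqrt(455)*sqrt(-b)/7)
-29879/(-28285) + 42026/p(T(11)) = -29879/(-28285) + 42026/((sqrt(455)*sqrt(-1*1)/7)) = -29879*(-1/28285) + 42026/((sqrt(455)*sqrt(-1)/7)) = 29879/28285 + 42026/((sqrt(455)*I/7)) = 29879/28285 + 42026/((I*sqrt(455)/7)) = 29879/28285 + 42026*(-I*sqrt(455)/65) = 29879/28285 - 42026*I*sqrt(455)/65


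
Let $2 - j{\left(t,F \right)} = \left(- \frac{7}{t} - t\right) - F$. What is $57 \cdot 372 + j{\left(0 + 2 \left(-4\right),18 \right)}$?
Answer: $\frac{169721}{8} \approx 21215.0$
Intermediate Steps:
$j{\left(t,F \right)} = 2 + F + t + \frac{7}{t}$ ($j{\left(t,F \right)} = 2 - \left(\left(- \frac{7}{t} - t\right) - F\right) = 2 - \left(\left(- t - \frac{7}{t}\right) - F\right) = 2 - \left(- F - t - \frac{7}{t}\right) = 2 + \left(F + t + \frac{7}{t}\right) = 2 + F + t + \frac{7}{t}$)
$57 \cdot 372 + j{\left(0 + 2 \left(-4\right),18 \right)} = 57 \cdot 372 + \left(2 + 18 + \left(0 + 2 \left(-4\right)\right) + \frac{7}{0 + 2 \left(-4\right)}\right) = 21204 + \left(2 + 18 + \left(0 - 8\right) + \frac{7}{0 - 8}\right) = 21204 + \left(2 + 18 - 8 + \frac{7}{-8}\right) = 21204 + \left(2 + 18 - 8 + 7 \left(- \frac{1}{8}\right)\right) = 21204 + \left(2 + 18 - 8 - \frac{7}{8}\right) = 21204 + \frac{89}{8} = \frac{169721}{8}$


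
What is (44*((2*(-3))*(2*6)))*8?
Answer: -25344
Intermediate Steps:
(44*((2*(-3))*(2*6)))*8 = (44*(-6*12))*8 = (44*(-72))*8 = -3168*8 = -25344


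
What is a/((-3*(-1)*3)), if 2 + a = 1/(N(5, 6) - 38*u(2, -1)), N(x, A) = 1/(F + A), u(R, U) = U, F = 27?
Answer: -2477/11295 ≈ -0.21930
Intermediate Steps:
N(x, A) = 1/(27 + A)
a = -2477/1255 (a = -2 + 1/(1/(27 + 6) - 38*(-1)) = -2 + 1/(1/33 + 38) = -2 + 1/(1255/33) = -2 + 33/1255 = -2477/1255 ≈ -1.9737)
a/((-3*(-1)*3)) = -2477/(1255*(-3*(-1)*3)) = -2477/(1255*(3*3)) = -2477/1255/9 = -2477/1255*⅑ = -2477/11295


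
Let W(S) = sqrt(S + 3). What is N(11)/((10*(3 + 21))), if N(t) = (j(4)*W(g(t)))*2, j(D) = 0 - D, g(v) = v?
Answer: -sqrt(14)/30 ≈ -0.12472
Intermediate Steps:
j(D) = -D
W(S) = sqrt(3 + S)
N(t) = -8*sqrt(3 + t) (N(t) = ((-1*4)*sqrt(3 + t))*2 = -4*sqrt(3 + t)*2 = -8*sqrt(3 + t))
N(11)/((10*(3 + 21))) = (-8*sqrt(3 + 11))/((10*(3 + 21))) = (-8*sqrt(14))/((10*24)) = -8*sqrt(14)/240 = -8*sqrt(14)*(1/240) = -sqrt(14)/30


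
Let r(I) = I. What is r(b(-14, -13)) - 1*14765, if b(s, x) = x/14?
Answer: -206723/14 ≈ -14766.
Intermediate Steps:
b(s, x) = x/14 (b(s, x) = x*(1/14) = x/14)
r(b(-14, -13)) - 1*14765 = (1/14)*(-13) - 1*14765 = -13/14 - 14765 = -206723/14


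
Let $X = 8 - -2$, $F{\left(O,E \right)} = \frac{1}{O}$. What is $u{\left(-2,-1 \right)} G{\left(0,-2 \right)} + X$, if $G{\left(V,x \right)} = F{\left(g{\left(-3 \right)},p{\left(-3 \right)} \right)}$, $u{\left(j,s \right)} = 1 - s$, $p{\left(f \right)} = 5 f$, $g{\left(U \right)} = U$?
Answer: $\frac{28}{3} \approx 9.3333$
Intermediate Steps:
$G{\left(V,x \right)} = - \frac{1}{3}$ ($G{\left(V,x \right)} = \frac{1}{-3} = - \frac{1}{3}$)
$X = 10$ ($X = 8 + 2 = 10$)
$u{\left(-2,-1 \right)} G{\left(0,-2 \right)} + X = \left(1 - -1\right) \left(- \frac{1}{3}\right) + 10 = \left(1 + 1\right) \left(- \frac{1}{3}\right) + 10 = 2 \left(- \frac{1}{3}\right) + 10 = - \frac{2}{3} + 10 = \frac{28}{3}$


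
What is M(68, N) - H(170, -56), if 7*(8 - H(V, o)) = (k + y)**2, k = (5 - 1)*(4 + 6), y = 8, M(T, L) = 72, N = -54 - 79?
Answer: 2752/7 ≈ 393.14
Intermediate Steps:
N = -133
k = 40 (k = 4*10 = 40)
H(V, o) = -2248/7 (H(V, o) = 8 - (40 + 8)**2/7 = 8 - 1/7*48**2 = 8 - 1/7*2304 = 8 - 2304/7 = -2248/7)
M(68, N) - H(170, -56) = 72 - 1*(-2248/7) = 72 + 2248/7 = 2752/7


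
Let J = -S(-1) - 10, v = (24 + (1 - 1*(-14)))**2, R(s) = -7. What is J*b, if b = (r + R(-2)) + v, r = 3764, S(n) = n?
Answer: -47502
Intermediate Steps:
v = 1521 (v = (24 + (1 + 14))**2 = (24 + 15)**2 = 39**2 = 1521)
b = 5278 (b = (3764 - 7) + 1521 = 3757 + 1521 = 5278)
J = -9 (J = -1*(-1) - 10 = 1 - 10 = -9)
J*b = -9*5278 = -47502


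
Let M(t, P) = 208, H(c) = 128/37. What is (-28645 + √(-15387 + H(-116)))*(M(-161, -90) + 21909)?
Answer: -633541465 + 22117*I*√21060067/37 ≈ -6.3354e+8 + 2.7432e+6*I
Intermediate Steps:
H(c) = 128/37 (H(c) = 128*(1/37) = 128/37)
(-28645 + √(-15387 + H(-116)))*(M(-161, -90) + 21909) = (-28645 + √(-15387 + 128/37))*(208 + 21909) = (-28645 + √(-569191/37))*22117 = (-28645 + I*√21060067/37)*22117 = -633541465 + 22117*I*√21060067/37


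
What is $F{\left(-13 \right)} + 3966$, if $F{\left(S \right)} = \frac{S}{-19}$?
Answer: $\frac{75367}{19} \approx 3966.7$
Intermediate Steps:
$F{\left(S \right)} = - \frac{S}{19}$ ($F{\left(S \right)} = S \left(- \frac{1}{19}\right) = - \frac{S}{19}$)
$F{\left(-13 \right)} + 3966 = \left(- \frac{1}{19}\right) \left(-13\right) + 3966 = \frac{13}{19} + 3966 = \frac{75367}{19}$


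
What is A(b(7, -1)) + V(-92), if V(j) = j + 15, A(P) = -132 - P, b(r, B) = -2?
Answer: -207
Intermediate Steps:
V(j) = 15 + j
A(b(7, -1)) + V(-92) = (-132 - 1*(-2)) + (15 - 92) = (-132 + 2) - 77 = -130 - 77 = -207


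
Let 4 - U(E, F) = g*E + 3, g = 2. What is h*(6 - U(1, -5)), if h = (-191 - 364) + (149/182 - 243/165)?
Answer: -5562097/1430 ≈ -3889.6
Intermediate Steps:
U(E, F) = 1 - 2*E (U(E, F) = 4 - (2*E + 3) = 4 - (3 + 2*E) = 4 + (-3 - 2*E) = 1 - 2*E)
h = -5562097/10010 (h = -555 + (149*(1/182) - 243*1/165) = -555 + (149/182 - 81/55) = -555 - 6547/10010 = -5562097/10010 ≈ -555.65)
h*(6 - U(1, -5)) = -5562097*(6 - (1 - 2*1))/10010 = -5562097*(6 - (1 - 2))/10010 = -5562097*(6 - 1*(-1))/10010 = -5562097*(6 + 1)/10010 = -5562097/10010*7 = -5562097/1430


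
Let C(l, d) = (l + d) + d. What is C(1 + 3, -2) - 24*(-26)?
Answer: 624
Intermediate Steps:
C(l, d) = l + 2*d (C(l, d) = (d + l) + d = l + 2*d)
C(1 + 3, -2) - 24*(-26) = ((1 + 3) + 2*(-2)) - 24*(-26) = (4 - 4) + 624 = 0 + 624 = 624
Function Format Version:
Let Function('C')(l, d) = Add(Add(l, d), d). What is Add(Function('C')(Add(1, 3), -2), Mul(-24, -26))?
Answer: 624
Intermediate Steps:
Function('C')(l, d) = Add(l, Mul(2, d)) (Function('C')(l, d) = Add(Add(d, l), d) = Add(l, Mul(2, d)))
Add(Function('C')(Add(1, 3), -2), Mul(-24, -26)) = Add(Add(Add(1, 3), Mul(2, -2)), Mul(-24, -26)) = Add(Add(4, -4), 624) = Add(0, 624) = 624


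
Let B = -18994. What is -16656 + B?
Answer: -35650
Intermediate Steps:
-16656 + B = -16656 - 18994 = -35650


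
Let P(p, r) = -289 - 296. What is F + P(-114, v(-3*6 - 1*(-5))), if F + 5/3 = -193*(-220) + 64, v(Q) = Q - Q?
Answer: 125812/3 ≈ 41937.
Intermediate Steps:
v(Q) = 0
P(p, r) = -585
F = 127567/3 (F = -5/3 + (-193*(-220) + 64) = -5/3 + (42460 + 64) = -5/3 + 42524 = 127567/3 ≈ 42522.)
F + P(-114, v(-3*6 - 1*(-5))) = 127567/3 - 585 = 125812/3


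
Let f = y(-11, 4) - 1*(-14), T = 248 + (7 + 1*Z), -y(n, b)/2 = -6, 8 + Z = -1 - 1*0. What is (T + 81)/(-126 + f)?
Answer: -327/100 ≈ -3.2700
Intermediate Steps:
Z = -9 (Z = -8 + (-1 - 1*0) = -8 + (-1 + 0) = -8 - 1 = -9)
y(n, b) = 12 (y(n, b) = -2*(-6) = 12)
T = 246 (T = 248 + (7 + 1*(-9)) = 248 + (7 - 9) = 248 - 2 = 246)
f = 26 (f = 12 - 1*(-14) = 12 + 14 = 26)
(T + 81)/(-126 + f) = (246 + 81)/(-126 + 26) = 327/(-100) = 327*(-1/100) = -327/100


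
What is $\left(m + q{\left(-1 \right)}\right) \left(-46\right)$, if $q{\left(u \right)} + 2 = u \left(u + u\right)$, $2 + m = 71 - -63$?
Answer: $-6072$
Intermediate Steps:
$m = 132$ ($m = -2 + \left(71 - -63\right) = -2 + \left(71 + 63\right) = -2 + 134 = 132$)
$q{\left(u \right)} = -2 + 2 u^{2}$ ($q{\left(u \right)} = -2 + u \left(u + u\right) = -2 + u 2 u = -2 + 2 u^{2}$)
$\left(m + q{\left(-1 \right)}\right) \left(-46\right) = \left(132 - \left(2 - 2 \left(-1\right)^{2}\right)\right) \left(-46\right) = \left(132 + \left(-2 + 2 \cdot 1\right)\right) \left(-46\right) = \left(132 + \left(-2 + 2\right)\right) \left(-46\right) = \left(132 + 0\right) \left(-46\right) = 132 \left(-46\right) = -6072$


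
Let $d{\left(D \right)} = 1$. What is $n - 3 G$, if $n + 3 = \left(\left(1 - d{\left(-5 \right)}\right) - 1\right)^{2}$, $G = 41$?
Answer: $-125$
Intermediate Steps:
$n = -2$ ($n = -3 + \left(\left(1 - 1\right) - 1\right)^{2} = -3 + \left(0 - 1\right)^{2} = -3 + \left(-1\right)^{2} = -3 + 1 = -2$)
$n - 3 G = -2 - 123 = -125$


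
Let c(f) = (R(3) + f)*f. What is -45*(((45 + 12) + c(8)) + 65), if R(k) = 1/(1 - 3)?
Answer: -8190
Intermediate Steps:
R(k) = -1/2 (R(k) = 1/(-2) = -1/2)
c(f) = f*(-1/2 + f) (c(f) = (-1/2 + f)*f = f*(-1/2 + f))
-45*(((45 + 12) + c(8)) + 65) = -45*(((45 + 12) + 8*(-1/2 + 8)) + 65) = -45*((57 + 8*(15/2)) + 65) = -45*((57 + 60) + 65) = -45*(117 + 65) = -45*182 = -8190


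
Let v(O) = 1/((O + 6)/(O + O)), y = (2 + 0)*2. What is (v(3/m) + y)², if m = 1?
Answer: 196/9 ≈ 21.778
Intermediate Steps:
y = 4 (y = 2*2 = 4)
v(O) = 2*O/(6 + O) (v(O) = 1/((6 + O)/((2*O))) = 1/((6 + O)*(1/(2*O))) = 1/((6 + O)/(2*O)) = 2*O/(6 + O))
(v(3/m) + y)² = (2*(3/1)/(6 + 3/1) + 4)² = (2*(3*1)/(6 + 3*1) + 4)² = (2*3/(6 + 3) + 4)² = (2*3/9 + 4)² = (2*3*(⅑) + 4)² = (⅔ + 4)² = (14/3)² = 196/9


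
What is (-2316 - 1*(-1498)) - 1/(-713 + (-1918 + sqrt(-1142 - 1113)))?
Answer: -5664169657/6924416 + I*sqrt(2255)/6924416 ≈ -818.0 + 6.8579e-6*I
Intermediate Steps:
(-2316 - 1*(-1498)) - 1/(-713 + (-1918 + sqrt(-1142 - 1113))) = (-2316 + 1498) - 1/(-713 + (-1918 + sqrt(-2255))) = -818 - 1/(-713 + (-1918 + I*sqrt(2255))) = -818 - 1/(-2631 + I*sqrt(2255))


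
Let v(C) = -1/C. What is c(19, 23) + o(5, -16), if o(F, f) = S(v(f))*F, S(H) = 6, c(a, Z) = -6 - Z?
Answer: 1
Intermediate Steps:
o(F, f) = 6*F
c(19, 23) + o(5, -16) = (-6 - 1*23) + 6*5 = (-6 - 23) + 30 = -29 + 30 = 1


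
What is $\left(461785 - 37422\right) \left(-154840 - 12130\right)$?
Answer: $-70855890110$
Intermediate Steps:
$\left(461785 - 37422\right) \left(-154840 - 12130\right) = \left(461785 - 37422\right) \left(-166970\right) = 424363 \left(-166970\right) = -70855890110$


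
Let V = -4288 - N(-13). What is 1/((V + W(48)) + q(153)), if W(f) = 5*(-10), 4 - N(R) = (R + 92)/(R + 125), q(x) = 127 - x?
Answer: -112/489137 ≈ -0.00022897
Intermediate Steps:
N(R) = 4 - (92 + R)/(125 + R) (N(R) = 4 - (R + 92)/(R + 125) = 4 - (92 + R)/(125 + R))
W(f) = -50
V = -480625/112 (V = -4288 - 3*(136 - 13)/(125 - 13) = -4288 - 3*123/112 = -4288 - 1*369/112 = -4288 - 369/112 = -480625/112 ≈ -4291.3)
1/((V + W(48)) + q(153)) = 1/((-480625/112 - 50) + (127 - 1*153)) = 1/(-486225/112 + (127 - 153)) = 1/(-486225/112 - 26) = 1/(-489137/112) = -112/489137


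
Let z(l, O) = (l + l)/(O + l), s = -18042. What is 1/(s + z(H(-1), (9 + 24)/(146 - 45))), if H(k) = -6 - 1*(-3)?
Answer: -45/811789 ≈ -5.5433e-5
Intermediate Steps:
H(k) = -3 (H(k) = -6 + 3 = -3)
z(l, O) = 2*l/(O + l) (z(l, O) = (2*l)/(O + l) = 2*l/(O + l))
1/(s + z(H(-1), (9 + 24)/(146 - 45))) = 1/(-18042 + 2*(-3)/((9 + 24)/(146 - 45) - 3)) = 1/(-18042 + 2*(-3)/(33/101 - 3)) = 1/(-18042 + 2*(-3)/(-270/101)) = 1/(-18042 + 2*(-3)*(-101/270)) = 1/(-18042 + 101/45) = 1/(-811789/45) = -45/811789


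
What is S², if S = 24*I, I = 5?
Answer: 14400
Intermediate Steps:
S = 120 (S = 24*5 = 120)
S² = 120² = 14400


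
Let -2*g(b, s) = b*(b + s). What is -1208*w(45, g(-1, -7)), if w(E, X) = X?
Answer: 4832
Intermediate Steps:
g(b, s) = -b*(b + s)/2
-1208*w(45, g(-1, -7)) = -(-604)*(-1)*(-1 - 7) = -(-604)*(-1)*(-8) = -1208*(-4) = 4832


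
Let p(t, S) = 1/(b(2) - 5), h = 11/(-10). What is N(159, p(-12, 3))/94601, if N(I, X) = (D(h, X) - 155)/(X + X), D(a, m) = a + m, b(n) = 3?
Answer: 783/473005 ≈ 0.0016554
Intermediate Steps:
h = -11/10 (h = 11*(-1/10) = -11/10 ≈ -1.1000)
p(t, S) = -1/2 (p(t, S) = 1/(3 - 5) = 1/(-2) = -1/2)
N(I, X) = (-1561/10 + X)/(2*X) (N(I, X) = ((-11/10 + X) - 155)/(X + X) = (-1561/10 + X)/((2*X)) = (-1561/10 + X)*(1/(2*X)) = (-1561/10 + X)/(2*X))
N(159, p(-12, 3))/94601 = ((-1561 + 10*(-1/2))/(20*(-1/2)))/94601 = ((1/20)*(-2)*(-1561 - 5))*(1/94601) = ((1/20)*(-2)*(-1566))*(1/94601) = (783/5)*(1/94601) = 783/473005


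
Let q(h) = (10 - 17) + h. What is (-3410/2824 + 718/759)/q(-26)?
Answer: 280279/35366364 ≈ 0.0079250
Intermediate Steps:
q(h) = -7 + h
(-3410/2824 + 718/759)/q(-26) = (-3410/2824 + 718/759)/(-7 - 26) = (-3410*1/2824 + 718*(1/759))/(-33) = (-1705/1412 + 718/759)*(-1/33) = -280279/1071708*(-1/33) = 280279/35366364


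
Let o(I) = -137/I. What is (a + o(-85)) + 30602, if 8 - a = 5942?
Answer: 2096917/85 ≈ 24670.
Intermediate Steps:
a = -5934 (a = 8 - 1*5942 = 8 - 5942 = -5934)
(a + o(-85)) + 30602 = (-5934 - 137/(-85)) + 30602 = (-5934 - 137*(-1/85)) + 30602 = (-5934 + 137/85) + 30602 = -504253/85 + 30602 = 2096917/85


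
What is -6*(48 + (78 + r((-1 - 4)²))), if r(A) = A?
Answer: -906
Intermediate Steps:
-6*(48 + (78 + r((-1 - 4)²))) = -6*(48 + (78 + (-1 - 4)²)) = -6*(48 + (78 + (-5)²)) = -6*(48 + (78 + 25)) = -6*(48 + 103) = -6*151 = -906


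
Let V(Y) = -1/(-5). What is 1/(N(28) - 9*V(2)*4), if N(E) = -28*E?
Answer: -5/3956 ≈ -0.0012639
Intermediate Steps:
V(Y) = ⅕ (V(Y) = -1*(-⅕) = ⅕)
1/(N(28) - 9*V(2)*4) = 1/(-28*28 - 9*⅕*4) = 1/(-784 - 9/5*4) = 1/(-784 - 36/5) = 1/(-3956/5) = -5/3956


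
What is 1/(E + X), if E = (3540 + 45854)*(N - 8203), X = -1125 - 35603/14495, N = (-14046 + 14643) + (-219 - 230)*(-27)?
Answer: 14495/3234002215032 ≈ 4.4821e-9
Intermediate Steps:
N = 12720 (N = 597 - 449*(-27) = 597 + 12123 = 12720)
X = -16342478/14495 (X = -1125 - 35603*1/14495 = -1125 - 35603/14495 = -16342478/14495 ≈ -1127.5)
E = 223112698 (E = (3540 + 45854)*(12720 - 8203) = 49394*4517 = 223112698)
1/(E + X) = 1/(223112698 - 16342478/14495) = 1/(3234002215032/14495) = 14495/3234002215032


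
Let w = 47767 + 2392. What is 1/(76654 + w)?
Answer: 1/126813 ≈ 7.8856e-6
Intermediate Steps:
w = 50159
1/(76654 + w) = 1/(76654 + 50159) = 1/126813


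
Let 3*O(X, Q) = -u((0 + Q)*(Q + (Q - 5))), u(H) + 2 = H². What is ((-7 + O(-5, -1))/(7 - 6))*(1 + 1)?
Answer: -136/3 ≈ -45.333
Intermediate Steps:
u(H) = -2 + H²
O(X, Q) = ⅔ - Q²*(-5 + 2*Q)²/3 (O(X, Q) = (-(-2 + ((0 + Q)*(Q + (Q - 5)))²))/3 = (-(-2 + (Q*(Q + (-5 + Q)))²))/3 = (-(-2 + (Q*(-5 + 2*Q))²))/3 = (-(-2 + Q²*(-5 + 2*Q)²))/3 = (2 - Q²*(-5 + 2*Q)²)/3 = ⅔ - Q²*(-5 + 2*Q)²/3)
((-7 + O(-5, -1))/(7 - 6))*(1 + 1) = ((-7 + (⅔ - ⅓*(-1)²*(-5 + 2*(-1))²))/(7 - 6))*(1 + 1) = ((-7 + (⅔ - ⅓*1*(-5 - 2)²))/1)*2 = ((-7 + (⅔ - ⅓*1*(-7)²))*1)*2 = ((-7 + (⅔ - ⅓*1*49))*1)*2 = ((-7 + (⅔ - 49/3))*1)*2 = ((-7 - 47/3)*1)*2 = -68/3*1*2 = -68/3*2 = -136/3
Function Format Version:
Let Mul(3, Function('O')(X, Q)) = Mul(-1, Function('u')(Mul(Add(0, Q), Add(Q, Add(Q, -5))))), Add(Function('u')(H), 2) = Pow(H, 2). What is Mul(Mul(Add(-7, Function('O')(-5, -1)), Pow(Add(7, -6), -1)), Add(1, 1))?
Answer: Rational(-136, 3) ≈ -45.333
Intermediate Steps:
Function('u')(H) = Add(-2, Pow(H, 2))
Function('O')(X, Q) = Add(Rational(2, 3), Mul(Rational(-1, 3), Pow(Q, 2), Pow(Add(-5, Mul(2, Q)), 2))) (Function('O')(X, Q) = Mul(Rational(1, 3), Mul(-1, Add(-2, Pow(Mul(Add(0, Q), Add(Q, Add(Q, -5))), 2)))) = Mul(Rational(1, 3), Mul(-1, Add(-2, Pow(Mul(Q, Add(Q, Add(-5, Q))), 2)))) = Mul(Rational(1, 3), Mul(-1, Add(-2, Pow(Mul(Q, Add(-5, Mul(2, Q))), 2)))) = Mul(Rational(1, 3), Mul(-1, Add(-2, Mul(Pow(Q, 2), Pow(Add(-5, Mul(2, Q)), 2))))) = Mul(Rational(1, 3), Add(2, Mul(-1, Pow(Q, 2), Pow(Add(-5, Mul(2, Q)), 2)))) = Add(Rational(2, 3), Mul(Rational(-1, 3), Pow(Q, 2), Pow(Add(-5, Mul(2, Q)), 2))))
Mul(Mul(Add(-7, Function('O')(-5, -1)), Pow(Add(7, -6), -1)), Add(1, 1)) = Mul(Mul(Add(-7, Add(Rational(2, 3), Mul(Rational(-1, 3), Pow(-1, 2), Pow(Add(-5, Mul(2, -1)), 2)))), Pow(Add(7, -6), -1)), Add(1, 1)) = Mul(Mul(Add(-7, Add(Rational(2, 3), Mul(Rational(-1, 3), 1, Pow(Add(-5, -2), 2)))), Pow(1, -1)), 2) = Mul(Mul(Add(-7, Add(Rational(2, 3), Mul(Rational(-1, 3), 1, Pow(-7, 2)))), 1), 2) = Mul(Mul(Add(-7, Add(Rational(2, 3), Mul(Rational(-1, 3), 1, 49))), 1), 2) = Mul(Mul(Add(-7, Add(Rational(2, 3), Rational(-49, 3))), 1), 2) = Mul(Mul(Add(-7, Rational(-47, 3)), 1), 2) = Mul(Mul(Rational(-68, 3), 1), 2) = Mul(Rational(-68, 3), 2) = Rational(-136, 3)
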